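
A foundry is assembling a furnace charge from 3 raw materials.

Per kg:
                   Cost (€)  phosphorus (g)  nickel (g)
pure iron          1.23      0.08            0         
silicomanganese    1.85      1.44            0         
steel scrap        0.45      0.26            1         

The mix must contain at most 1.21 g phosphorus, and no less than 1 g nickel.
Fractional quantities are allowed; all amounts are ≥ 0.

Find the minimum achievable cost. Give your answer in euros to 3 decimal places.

€0.450

Set it up as a linear program. Let x1 = kg of pure iron, x2 = kg of silicomanganese, x3 = kg of steel scrap.
min 1.23x1 + 1.85x2 + 0.45x3 subject to:
  0.08x1 + 1.44x2 + 0.26x3 ≤ 1.21   (phosphorus)
  1x3 ≥ 1   (nickel)
  x1, x2, x3 ≥ 0.
At the optimum only steel scrap is positive (pure iron, silicomanganese = 0). Binding constraint: nickel.
That vertex is x3 = 1.
Objective = 0.45·1 = 0.45000.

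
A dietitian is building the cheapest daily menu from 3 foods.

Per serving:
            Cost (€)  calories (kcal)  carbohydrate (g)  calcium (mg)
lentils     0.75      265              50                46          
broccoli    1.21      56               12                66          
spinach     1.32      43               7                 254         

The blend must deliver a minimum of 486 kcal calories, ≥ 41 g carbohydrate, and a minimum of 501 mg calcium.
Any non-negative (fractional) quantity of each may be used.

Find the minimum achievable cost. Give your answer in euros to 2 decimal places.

€3.40

Let x1 = servings of lentils, x2 = servings of broccoli, x3 = servings of spinach.
Minimise 0.75x1 + 1.21x2 + 1.32x3 s.t.:
  265x1 + 56x2 + 43x3 ≥ 486   (calories)
  50x1 + 12x2 + 7x3 ≥ 41   (carbohydrate)
  46x1 + 66x2 + 254x3 ≥ 501   (calcium)
  x1, x2, x3 ≥ 0.
At the optimum only lentils, spinach are positive (broccoli = 0). The calories and calcium requirements are met with equality.
Optimal quantities: lentils = 1.56 servings, spinach = 1.69 servings.
Total cost: 0.75·1.56 + 1.32·1.69 = 3.4008.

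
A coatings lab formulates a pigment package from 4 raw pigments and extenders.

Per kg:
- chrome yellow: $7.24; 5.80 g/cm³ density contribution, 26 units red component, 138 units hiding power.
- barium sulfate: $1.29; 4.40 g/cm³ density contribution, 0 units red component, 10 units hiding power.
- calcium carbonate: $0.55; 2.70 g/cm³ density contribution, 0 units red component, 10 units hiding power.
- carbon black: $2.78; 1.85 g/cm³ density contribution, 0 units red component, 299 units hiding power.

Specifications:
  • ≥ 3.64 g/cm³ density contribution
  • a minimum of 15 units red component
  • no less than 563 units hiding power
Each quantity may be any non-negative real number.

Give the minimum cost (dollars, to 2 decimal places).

Treat it as an LP. Let x1 = kg of chrome yellow, x2 = kg of barium sulfate, x3 = kg of calcium carbonate, x4 = kg of carbon black.
Minimize 7.24x1 + 1.29x2 + 0.55x3 + 2.78x4 with:
  5.8x1 + 4.4x2 + 2.7x3 + 1.85x4 ≥ 3.64   (density contribution)
  26x1 ≥ 15   (red component)
  138x1 + 10x2 + 10x3 + 299x4 ≥ 563   (hiding power)
  x1, x2, x3, x4 ≥ 0.
At the optimum only chrome yellow, carbon black are positive (barium sulfate, calcium carbonate = 0). There the red component and hiding power constraints are tight.
Optimal quantities: chrome yellow = 0.5769 kg, carbon black = 1.617 kg.
Total cost: 7.24·0.5769 + 2.78·1.617 = 8.6720.

$8.67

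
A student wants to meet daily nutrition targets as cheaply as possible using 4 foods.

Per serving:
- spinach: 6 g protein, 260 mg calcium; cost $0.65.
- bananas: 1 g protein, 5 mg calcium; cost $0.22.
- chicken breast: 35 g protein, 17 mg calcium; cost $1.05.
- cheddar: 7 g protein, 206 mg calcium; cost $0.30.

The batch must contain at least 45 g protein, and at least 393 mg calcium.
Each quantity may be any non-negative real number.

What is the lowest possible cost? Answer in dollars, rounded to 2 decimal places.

$1.51

Let x1 = servings of spinach, x2 = servings of bananas, x3 = servings of chicken breast, x4 = servings of cheddar.
Minimize 0.65x1 + 0.22x2 + 1.05x3 + 0.3x4 with:
  6x1 + 1x2 + 35x3 + 7x4 ≥ 45   (protein)
  260x1 + 5x2 + 17x3 + 206x4 ≥ 393   (calcium)
  x1, x2, x3, x4 ≥ 0.
The minimum-cost mix takes nothing from spinach, bananas — only chicken breast, cheddar. The protein and calcium requirements are met with equality.
Optimal quantities: chicken breast = 0.9193 servings, cheddar = 1.832 servings.
Total cost: 1.05·0.9193 + 0.3·1.832 = 1.5149.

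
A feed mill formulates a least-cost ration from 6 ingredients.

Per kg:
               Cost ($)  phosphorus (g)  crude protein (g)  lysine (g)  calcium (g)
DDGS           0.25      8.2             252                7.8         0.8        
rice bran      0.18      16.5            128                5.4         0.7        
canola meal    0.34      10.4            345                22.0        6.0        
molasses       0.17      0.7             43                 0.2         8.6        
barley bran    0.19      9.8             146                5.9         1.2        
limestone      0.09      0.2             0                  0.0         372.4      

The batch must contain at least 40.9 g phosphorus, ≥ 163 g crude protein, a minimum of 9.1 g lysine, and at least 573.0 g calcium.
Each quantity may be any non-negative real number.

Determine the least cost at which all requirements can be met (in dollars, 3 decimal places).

$0.581

Set it up as a linear program. Let x1 = kg of DDGS, x2 = kg of rice bran, x3 = kg of canola meal, x4 = kg of molasses, x5 = kg of barley bran, x6 = kg of limestone.
Minimise 0.25x1 + 0.18x2 + 0.34x3 + 0.17x4 + 0.19x5 + 0.09x6 subject to:
  8.2x1 + 16.5x2 + 10.4x3 + 0.7x4 + 9.8x5 + 0.2x6 ≥ 40.9   (phosphorus)
  252x1 + 128x2 + 345x3 + 43x4 + 146x5 ≥ 163   (crude protein)
  7.8x1 + 5.4x2 + 22x3 + 0.2x4 + 5.9x5 ≥ 9.1   (lysine)
  0.8x1 + 0.7x2 + 6x3 + 8.6x4 + 1.2x5 + 372.4x6 ≥ 573   (calcium)
  x1, x2, x3, x4, x5, x6 ≥ 0.
The cheapest feasible vertex uses only rice bran, limestone; DDGS, canola meal, molasses, barley bran are not used. Binding constraints: phosphorus and calcium.
That vertex is x2 = 2.46, x6 = 1.534.
Objective = 0.18·2.46 + 0.09·1.534 = 0.58086.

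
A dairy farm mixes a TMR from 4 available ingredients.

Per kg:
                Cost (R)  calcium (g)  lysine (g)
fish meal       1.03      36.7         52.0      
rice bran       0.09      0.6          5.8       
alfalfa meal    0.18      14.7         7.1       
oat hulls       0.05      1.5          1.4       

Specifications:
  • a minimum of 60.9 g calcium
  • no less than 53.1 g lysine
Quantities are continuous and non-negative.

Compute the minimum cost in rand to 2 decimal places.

R1.10

This is a linear program. Let x1 = kg of fish meal, x2 = kg of rice bran, x3 = kg of alfalfa meal, x4 = kg of oat hulls.
min 1.03x1 + 0.09x2 + 0.18x3 + 0.05x4 subject to:
  36.7x1 + 0.6x2 + 14.7x3 + 1.5x4 ≥ 60.9   (calcium)
  52x1 + 5.8x2 + 7.1x3 + 1.4x4 ≥ 53.1   (lysine)
  x1, x2, x3, x4 ≥ 0.
The minimum-cost mix takes nothing from fish meal, oat hulls — only rice bran, alfalfa meal. Binding constraints: calcium and lysine.
So rice bran = 4.299 kg, alfalfa meal = 3.967 kg.
Hence cost = 0.09·4.299 + 0.18·3.967 = R1.1010.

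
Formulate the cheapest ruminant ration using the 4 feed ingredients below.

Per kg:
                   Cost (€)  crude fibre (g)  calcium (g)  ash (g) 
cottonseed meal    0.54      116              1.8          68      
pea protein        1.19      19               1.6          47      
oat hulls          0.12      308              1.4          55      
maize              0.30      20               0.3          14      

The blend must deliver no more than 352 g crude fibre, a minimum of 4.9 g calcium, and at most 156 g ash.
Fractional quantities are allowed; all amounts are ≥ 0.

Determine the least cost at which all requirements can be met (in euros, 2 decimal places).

€2.84

Let x1 = kg of cottonseed meal, x2 = kg of pea protein, x3 = kg of oat hulls, x4 = kg of maize.
Minimise 0.54x1 + 1.19x2 + 0.12x3 + 0.3x4 s.t.:
  116x1 + 19x2 + 308x3 + 20x4 ≤ 352   (crude fibre)
  1.8x1 + 1.6x2 + 1.4x3 + 0.3x4 ≥ 4.9   (calcium)
  68x1 + 47x2 + 55x3 + 14x4 ≤ 156   (ash)
  x1, x2, x3, x4 ≥ 0.
The optimal basis is {pea protein, oat hulls}; cottonseed meal, maize drop out. The calcium and ash requirements are met with equality.
So pea protein = 2.302 kg, oat hulls = 0.8694 kg.
Objective = 1.19·2.302 + 0.12·0.8694 = 2.8437.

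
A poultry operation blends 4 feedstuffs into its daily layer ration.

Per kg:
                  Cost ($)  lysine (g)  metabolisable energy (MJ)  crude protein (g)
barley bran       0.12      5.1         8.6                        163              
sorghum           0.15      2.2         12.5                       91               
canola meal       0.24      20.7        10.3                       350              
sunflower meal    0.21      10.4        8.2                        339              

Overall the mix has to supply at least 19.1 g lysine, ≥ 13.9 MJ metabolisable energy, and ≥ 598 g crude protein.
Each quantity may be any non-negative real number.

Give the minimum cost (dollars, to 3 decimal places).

Treat it as an LP. Let x1 = kg of barley bran, x2 = kg of sorghum, x3 = kg of canola meal, x4 = kg of sunflower meal.
Minimise 0.12x1 + 0.15x2 + 0.24x3 + 0.21x4 with:
  5.1x1 + 2.2x2 + 20.7x3 + 10.4x4 ≥ 19.1   (lysine)
  8.6x1 + 12.5x2 + 10.3x3 + 8.2x4 ≥ 13.9   (metabolisable energy)
  163x1 + 91x2 + 350x3 + 339x4 ≥ 598   (crude protein)
  x1, x2, x3, x4 ≥ 0.
At the optimum only canola meal, sunflower meal are positive (barley bran, sorghum = 0). Binding constraints: lysine and crude protein.
Optimal quantities: canola meal = 0.07571 kg, sunflower meal = 1.686 kg.
Total cost: 0.24·0.07571 + 0.21·1.686 = 0.37223.

$0.372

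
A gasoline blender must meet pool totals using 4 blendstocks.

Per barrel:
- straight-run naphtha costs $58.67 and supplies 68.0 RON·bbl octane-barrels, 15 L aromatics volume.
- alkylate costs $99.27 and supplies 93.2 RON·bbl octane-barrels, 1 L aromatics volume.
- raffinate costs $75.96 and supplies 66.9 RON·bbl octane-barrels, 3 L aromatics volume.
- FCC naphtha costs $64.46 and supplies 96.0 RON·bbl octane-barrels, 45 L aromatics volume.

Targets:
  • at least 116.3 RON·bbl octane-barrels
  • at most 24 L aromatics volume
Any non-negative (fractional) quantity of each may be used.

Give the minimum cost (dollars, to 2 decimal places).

Let x1 = barrels of straight-run naphtha, x2 = barrels of alkylate, x3 = barrels of raffinate, x4 = barrels of FCC naphtha.
Minimise 58.67x1 + 99.27x2 + 75.96x3 + 64.46x4 subject to:
  68x1 + 93.2x2 + 66.9x3 + 96x4 ≥ 116.3   (octane-barrels)
  15x1 + 1x2 + 3x3 + 45x4 ≤ 24   (aromatics volume)
  x1, x2, x3, x4 ≥ 0.
The cheapest feasible vertex uses only straight-run naphtha, alkylate; raffinate, FCC naphtha are not used. There the octane-barrels and aromatics volume constraints are tight.
That vertex is x1 = 1.5944, x2 = 0.084586.
Cost = 58.67·1.5944 + 99.27·0.084586 = 101.9403.

$101.94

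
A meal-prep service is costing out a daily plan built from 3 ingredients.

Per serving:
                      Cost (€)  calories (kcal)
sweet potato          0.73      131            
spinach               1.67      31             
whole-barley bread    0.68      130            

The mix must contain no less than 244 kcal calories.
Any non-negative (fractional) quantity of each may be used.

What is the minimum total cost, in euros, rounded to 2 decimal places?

This is a linear program. Let x1 = servings of sweet potato, x2 = servings of spinach, x3 = servings of whole-barley bread.
min 0.73x1 + 1.67x2 + 0.68x3 subject to:
  131x1 + 31x2 + 130x3 ≥ 244   (calories)
  x1, x2, x3 ≥ 0.
The minimum-cost mix takes nothing from sweet potato, spinach — only whole-barley bread. The calories requirement is met with equality.
Solving gives x3 = 1.877.
Cost = 0.68·1.877 = 1.2764.

€1.28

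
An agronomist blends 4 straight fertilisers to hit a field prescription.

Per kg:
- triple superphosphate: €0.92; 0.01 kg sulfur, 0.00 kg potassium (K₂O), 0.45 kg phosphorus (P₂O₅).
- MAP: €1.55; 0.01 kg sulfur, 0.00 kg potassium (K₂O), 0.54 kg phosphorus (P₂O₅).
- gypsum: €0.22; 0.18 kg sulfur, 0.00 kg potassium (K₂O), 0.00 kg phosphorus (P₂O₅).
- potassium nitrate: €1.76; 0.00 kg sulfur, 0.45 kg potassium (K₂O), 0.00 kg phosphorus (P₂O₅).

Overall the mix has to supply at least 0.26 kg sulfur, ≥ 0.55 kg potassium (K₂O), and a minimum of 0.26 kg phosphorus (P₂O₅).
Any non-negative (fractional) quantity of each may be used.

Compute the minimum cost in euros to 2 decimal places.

Let x1 = kg of triple superphosphate, x2 = kg of MAP, x3 = kg of gypsum, x4 = kg of potassium nitrate.
Minimize 0.92x1 + 1.55x2 + 0.22x3 + 1.76x4 with:
  0.01x1 + 0.01x2 + 0.18x3 ≥ 0.26   (sulfur)
  0.45x4 ≥ 0.55   (potassium (K₂O))
  0.45x1 + 0.54x2 ≥ 0.26   (phosphorus (P₂O₅))
  x1, x2, x3, x4 ≥ 0.
At the optimum only triple superphosphate, gypsum, potassium nitrate are positive (MAP = 0). There the sulfur, potassium (K₂O), phosphorus (P₂O₅) constraints are tight.
Optimal quantities: triple superphosphate = 0.5778 kg, gypsum = 1.412 kg, potassium nitrate = 1.222 kg.
Cost = 0.92·0.5778 + 0.22·1.412 + 1.76·1.222 = 2.9929.

€2.99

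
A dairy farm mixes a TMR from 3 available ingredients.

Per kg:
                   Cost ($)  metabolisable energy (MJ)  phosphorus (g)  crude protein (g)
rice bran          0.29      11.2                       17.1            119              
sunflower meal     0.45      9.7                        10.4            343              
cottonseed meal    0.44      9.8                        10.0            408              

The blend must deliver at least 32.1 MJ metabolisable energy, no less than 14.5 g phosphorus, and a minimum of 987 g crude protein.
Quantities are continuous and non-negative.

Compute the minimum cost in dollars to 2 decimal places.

Set it up as a linear program. Let x1 = kg of rice bran, x2 = kg of sunflower meal, x3 = kg of cottonseed meal.
Minimise 0.29x1 + 0.45x2 + 0.44x3 with:
  11.2x1 + 9.7x2 + 9.8x3 ≥ 32.1   (metabolisable energy)
  17.1x1 + 10.4x2 + 10x3 ≥ 14.5   (phosphorus)
  119x1 + 343x2 + 408x3 ≥ 987   (crude protein)
  x1, x2, x3 ≥ 0.
At the optimum only rice bran, cottonseed meal are positive (sunflower meal = 0). There the metabolisable energy and crude protein constraints are tight.
So rice bran = 1.006 kg, cottonseed meal = 2.126 kg.
Hence cost = 0.29·1.006 + 0.44·2.126 = $1.2272.

$1.23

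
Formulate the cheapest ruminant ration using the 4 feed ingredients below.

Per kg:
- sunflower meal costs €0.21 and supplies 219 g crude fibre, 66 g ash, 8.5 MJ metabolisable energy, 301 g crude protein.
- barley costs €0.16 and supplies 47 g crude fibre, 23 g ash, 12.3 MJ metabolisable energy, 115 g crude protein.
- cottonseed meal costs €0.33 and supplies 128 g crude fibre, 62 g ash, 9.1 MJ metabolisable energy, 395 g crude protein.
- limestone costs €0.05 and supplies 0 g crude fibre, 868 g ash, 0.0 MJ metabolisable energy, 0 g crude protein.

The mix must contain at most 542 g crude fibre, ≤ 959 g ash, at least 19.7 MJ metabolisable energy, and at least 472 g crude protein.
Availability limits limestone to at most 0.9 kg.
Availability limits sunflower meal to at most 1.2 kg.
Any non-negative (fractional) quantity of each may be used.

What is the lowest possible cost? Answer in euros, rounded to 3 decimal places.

€0.391

This is a linear program. Let x1 = kg of sunflower meal, x2 = kg of barley, x3 = kg of cottonseed meal, x4 = kg of limestone.
min 0.21x1 + 0.16x2 + 0.33x3 + 0.05x4 s.t.:
  219x1 + 47x2 + 128x3 ≤ 542   (crude fibre)
  66x1 + 23x2 + 62x3 + 868x4 ≤ 959   (ash)
  8.5x1 + 12.3x2 + 9.1x3 ≥ 19.7   (metabolisable energy)
  301x1 + 115x2 + 395x3 ≥ 472   (crude protein)
  x4 ≤ 0.9
  x1 ≤ 1.2
  x1, x2, x3, x4 ≥ 0.
The optimal basis is {sunflower meal, barley, cottonseed meal}; limestone drops out. There the metabolisable energy, crude protein, the sunflower meal cap constraints are tight.
Optimal quantities: sunflower meal = 1.2 kg, barley = 0.7199 kg, cottonseed meal = 0.07092 kg.
Cost = 0.21·1.2 + 0.16·0.7199 + 0.33·0.07092 = 0.39059.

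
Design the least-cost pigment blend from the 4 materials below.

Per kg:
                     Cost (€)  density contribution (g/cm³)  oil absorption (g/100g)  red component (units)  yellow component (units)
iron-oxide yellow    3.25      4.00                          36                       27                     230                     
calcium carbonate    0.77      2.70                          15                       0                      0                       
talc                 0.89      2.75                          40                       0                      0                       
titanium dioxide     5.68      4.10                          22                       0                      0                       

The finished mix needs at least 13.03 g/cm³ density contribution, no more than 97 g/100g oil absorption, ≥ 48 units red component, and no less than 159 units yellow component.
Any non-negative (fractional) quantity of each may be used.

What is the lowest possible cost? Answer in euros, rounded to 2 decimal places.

€7.47

Set it up as a linear program. Let x1 = kg of iron-oxide yellow, x2 = kg of calcium carbonate, x3 = kg of talc, x4 = kg of titanium dioxide.
Minimise 3.25x1 + 0.77x2 + 0.89x3 + 5.68x4 with:
  4x1 + 2.7x2 + 2.75x3 + 4.1x4 ≥ 13.03   (density contribution)
  36x1 + 15x2 + 40x3 + 22x4 ≤ 97   (oil absorption)
  27x1 ≥ 48   (red component)
  230x1 ≥ 159   (yellow component)
  x1, x2, x3, x4 ≥ 0.
The optimal basis is {iron-oxide yellow, calcium carbonate}; talc, titanium dioxide drop out. The density contribution and red component requirements are met with equality.
Solving gives x1 = 1.778, x2 = 2.192.
Objective = 3.25·1.778 + 0.77·2.192 = 7.4663.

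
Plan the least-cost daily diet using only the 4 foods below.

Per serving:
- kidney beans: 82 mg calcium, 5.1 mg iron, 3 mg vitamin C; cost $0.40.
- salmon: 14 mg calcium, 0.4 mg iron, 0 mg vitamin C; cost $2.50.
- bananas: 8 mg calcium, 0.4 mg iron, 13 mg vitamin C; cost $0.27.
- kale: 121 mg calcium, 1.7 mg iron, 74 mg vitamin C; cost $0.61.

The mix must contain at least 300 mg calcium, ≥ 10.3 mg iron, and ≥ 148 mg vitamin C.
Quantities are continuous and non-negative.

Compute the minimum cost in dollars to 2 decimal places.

Set it up as a linear program. Let x1 = servings of kidney beans, x2 = servings of salmon, x3 = servings of bananas, x4 = servings of kale.
Minimize 0.4x1 + 2.5x2 + 0.27x3 + 0.61x4 s.t.:
  82x1 + 14x2 + 8x3 + 121x4 ≥ 300   (calcium)
  5.1x1 + 0.4x2 + 0.4x3 + 1.7x4 ≥ 10.3   (iron)
  3x1 + 13x3 + 74x4 ≥ 148   (vitamin C)
  x1, x2, x3, x4 ≥ 0.
At the optimum only kidney beans, kale are positive (salmon, bananas = 0). Binding constraints: iron and vitamin C.
So kidney beans = 1.371 servings, kale = 1.944 servings.
Objective = 0.4·1.371 + 0.61·1.944 = 1.7342.

$1.73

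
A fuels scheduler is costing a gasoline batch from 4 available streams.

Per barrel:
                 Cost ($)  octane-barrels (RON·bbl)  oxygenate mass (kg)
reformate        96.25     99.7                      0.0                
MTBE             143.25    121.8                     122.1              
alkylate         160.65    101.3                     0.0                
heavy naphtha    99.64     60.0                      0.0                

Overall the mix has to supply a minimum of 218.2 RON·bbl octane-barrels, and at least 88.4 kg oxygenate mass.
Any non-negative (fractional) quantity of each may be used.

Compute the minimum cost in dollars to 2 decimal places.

$229.23

Set it up as a linear program. Let x1 = barrels of reformate, x2 = barrels of MTBE, x3 = barrels of alkylate, x4 = barrels of heavy naphtha.
Minimize 96.25x1 + 143.25x2 + 160.65x3 + 99.64x4 subject to:
  99.7x1 + 121.8x2 + 101.3x3 + 60x4 ≥ 218.2   (octane-barrels)
  122.1x2 ≥ 88.4   (oxygenate mass)
  x1, x2, x3, x4 ≥ 0.
The optimal basis is {reformate, MTBE}; alkylate, heavy naphtha drop out. The octane-barrels and oxygenate mass requirements are met with equality.
Optimal quantities: reformate = 1.3041 barrels, MTBE = 0.724 barrels.
Hence cost = 96.25·1.3041 + 143.25·0.724 = $229.2326.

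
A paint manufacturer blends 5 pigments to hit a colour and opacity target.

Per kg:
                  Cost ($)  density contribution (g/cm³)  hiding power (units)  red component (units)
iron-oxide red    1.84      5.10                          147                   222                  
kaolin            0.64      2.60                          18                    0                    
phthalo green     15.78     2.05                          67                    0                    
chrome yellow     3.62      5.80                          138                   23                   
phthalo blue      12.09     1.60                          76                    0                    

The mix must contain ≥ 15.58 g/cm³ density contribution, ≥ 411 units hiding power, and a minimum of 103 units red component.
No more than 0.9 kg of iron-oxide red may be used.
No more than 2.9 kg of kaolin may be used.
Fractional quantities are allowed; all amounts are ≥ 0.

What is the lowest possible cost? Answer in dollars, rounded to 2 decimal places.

$8.97

Treat it as an LP. Let x1 = kg of iron-oxide red, x2 = kg of kaolin, x3 = kg of phthalo green, x4 = kg of chrome yellow, x5 = kg of phthalo blue.
min 1.84x1 + 0.64x2 + 15.78x3 + 3.62x4 + 12.09x5 with:
  5.1x1 + 2.6x2 + 2.05x3 + 5.8x4 + 1.6x5 ≥ 15.58   (density contribution)
  147x1 + 18x2 + 67x3 + 138x4 + 76x5 ≥ 411   (hiding power)
  222x1 + 23x4 ≥ 103   (red component)
  x1 ≤ 0.9
  x2 ≤ 2.9
  x1, x2, x3, x4, x5 ≥ 0.
The optimal basis is {iron-oxide red, chrome yellow}; kaolin, phthalo green, phthalo blue drop out. Binding constraints: hiding power and the iron-oxide red cap.
Optimal quantities: iron-oxide red = 0.9 kg, chrome yellow = 2.02 kg.
Total cost: 1.84·0.9 + 3.62·2.02 = 8.9684.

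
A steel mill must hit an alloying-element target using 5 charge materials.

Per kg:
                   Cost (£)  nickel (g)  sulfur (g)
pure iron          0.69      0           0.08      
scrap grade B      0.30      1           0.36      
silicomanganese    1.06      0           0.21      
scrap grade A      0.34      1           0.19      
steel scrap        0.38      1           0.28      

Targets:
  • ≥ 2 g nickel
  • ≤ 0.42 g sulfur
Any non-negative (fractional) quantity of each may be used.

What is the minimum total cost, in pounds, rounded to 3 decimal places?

£0.671

Let x1 = kg of pure iron, x2 = kg of scrap grade B, x3 = kg of silicomanganese, x4 = kg of scrap grade A, x5 = kg of steel scrap.
Minimise 0.69x1 + 0.3x2 + 1.06x3 + 0.34x4 + 0.38x5 subject to:
  1x2 + 1x4 + 1x5 ≥ 2   (nickel)
  0.08x1 + 0.36x2 + 0.21x3 + 0.19x4 + 0.28x5 ≤ 0.42   (sulfur)
  x1, x2, x3, x4, x5 ≥ 0.
The minimum-cost mix takes nothing from pure iron, silicomanganese, steel scrap — only scrap grade B, scrap grade A. Binding constraints: nickel and sulfur.
That vertex is x2 = 0.2353, x4 = 1.765.
Hence cost = 0.3·0.2353 + 0.34·1.765 = £0.67069.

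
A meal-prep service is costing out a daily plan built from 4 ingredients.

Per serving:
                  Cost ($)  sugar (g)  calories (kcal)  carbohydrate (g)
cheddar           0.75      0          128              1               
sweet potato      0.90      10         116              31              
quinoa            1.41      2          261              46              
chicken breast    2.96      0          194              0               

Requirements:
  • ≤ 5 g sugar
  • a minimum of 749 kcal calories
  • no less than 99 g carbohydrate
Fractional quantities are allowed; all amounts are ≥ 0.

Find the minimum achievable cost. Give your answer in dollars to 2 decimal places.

$4.09

This is a linear program. Let x1 = servings of cheddar, x2 = servings of sweet potato, x3 = servings of quinoa, x4 = servings of chicken breast.
min 0.75x1 + 0.9x2 + 1.41x3 + 2.96x4 subject to:
  10x2 + 2x3 ≤ 5   (sugar)
  128x1 + 116x2 + 261x3 + 194x4 ≥ 749   (calories)
  1x1 + 31x2 + 46x3 ≥ 99   (carbohydrate)
  x1, x2, x3, x4 ≥ 0.
The minimum-cost mix takes nothing from sweet potato, chicken breast — only cheddar, quinoa. The sugar and calories requirements are met with equality.
Solving gives x1 = 0.7539, x3 = 2.5.
Hence cost = 0.75·0.7539 + 1.41·2.5 = $4.0904.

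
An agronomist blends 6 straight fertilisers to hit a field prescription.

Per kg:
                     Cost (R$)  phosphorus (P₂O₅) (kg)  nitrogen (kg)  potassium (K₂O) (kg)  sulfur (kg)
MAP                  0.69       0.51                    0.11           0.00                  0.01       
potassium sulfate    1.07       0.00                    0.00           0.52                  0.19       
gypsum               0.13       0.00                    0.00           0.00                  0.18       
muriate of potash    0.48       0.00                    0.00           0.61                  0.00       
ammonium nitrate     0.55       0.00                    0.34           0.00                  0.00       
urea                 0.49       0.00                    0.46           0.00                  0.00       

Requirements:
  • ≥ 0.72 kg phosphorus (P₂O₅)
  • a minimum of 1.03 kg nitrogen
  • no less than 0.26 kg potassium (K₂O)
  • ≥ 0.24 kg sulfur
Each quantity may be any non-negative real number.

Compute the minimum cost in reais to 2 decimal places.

This is a linear program. Let x1 = kg of MAP, x2 = kg of potassium sulfate, x3 = kg of gypsum, x4 = kg of muriate of potash, x5 = kg of ammonium nitrate, x6 = kg of urea.
Minimize 0.69x1 + 1.07x2 + 0.13x3 + 0.48x4 + 0.55x5 + 0.49x6 subject to:
  0.51x1 ≥ 0.72   (phosphorus (P₂O₅))
  0.11x1 + 0.34x5 + 0.46x6 ≥ 1.03   (nitrogen)
  0.52x2 + 0.61x4 ≥ 0.26   (potassium (K₂O))
  0.01x1 + 0.19x2 + 0.18x3 ≥ 0.24   (sulfur)
  x1, x2, x3, x4, x5, x6 ≥ 0.
The optimal basis is {MAP, gypsum, muriate of potash, urea}; potassium sulfate, ammonium nitrate drop out. Binding constraints: phosphorus (P₂O₅), nitrogen, potassium (K₂O), sulfur.
That vertex is x1 = 1.412, x3 = 1.255, x4 = 0.4262, x6 = 1.902.
Total cost: 0.69·1.412 + 0.13·1.255 + 0.48·0.4262 + 0.49·1.902 = 2.2740.

R$2.27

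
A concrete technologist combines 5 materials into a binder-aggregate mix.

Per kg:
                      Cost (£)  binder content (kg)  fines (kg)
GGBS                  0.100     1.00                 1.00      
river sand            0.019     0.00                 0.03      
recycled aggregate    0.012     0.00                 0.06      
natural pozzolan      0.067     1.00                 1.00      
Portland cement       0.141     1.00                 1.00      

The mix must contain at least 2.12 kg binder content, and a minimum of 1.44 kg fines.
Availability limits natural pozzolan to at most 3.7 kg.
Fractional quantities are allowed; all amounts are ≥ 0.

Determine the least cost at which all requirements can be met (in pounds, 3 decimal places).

Set it up as a linear program. Let x1 = kg of GGBS, x2 = kg of river sand, x3 = kg of recycled aggregate, x4 = kg of natural pozzolan, x5 = kg of Portland cement.
min 0.1x1 + 0.019x2 + 0.012x3 + 0.067x4 + 0.141x5 subject to:
  1x1 + 1x4 + 1x5 ≥ 2.12   (binder content)
  1x1 + 0.03x2 + 0.06x3 + 1x4 + 1x5 ≥ 1.44   (fines)
  x4 ≤ 3.7
  x1, x2, x3, x4, x5 ≥ 0.
At the optimum only natural pozzolan is positive (GGBS, river sand, recycled aggregate, Portland cement = 0). The binder content requirement is met with equality.
That vertex is x4 = 2.12.
Hence cost = 0.067·2.12 = £0.14204.

£0.142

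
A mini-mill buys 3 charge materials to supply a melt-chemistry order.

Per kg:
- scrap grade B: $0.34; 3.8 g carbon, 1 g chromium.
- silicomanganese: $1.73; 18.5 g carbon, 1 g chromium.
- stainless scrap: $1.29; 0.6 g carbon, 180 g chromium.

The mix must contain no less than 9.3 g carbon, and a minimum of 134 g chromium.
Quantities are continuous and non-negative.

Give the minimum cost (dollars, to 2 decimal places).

Set it up as a linear program. Let x1 = kg of scrap grade B, x2 = kg of silicomanganese, x3 = kg of stainless scrap.
Minimize 0.34x1 + 1.73x2 + 1.29x3 s.t.:
  3.8x1 + 18.5x2 + 0.6x3 ≥ 9.3   (carbon)
  1x1 + 1x2 + 180x3 ≥ 134   (chromium)
  x1, x2, x3 ≥ 0.
The optimal basis is {scrap grade B, stainless scrap}; silicomanganese drops out. Binding constraints: carbon and chromium.
So scrap grade B = 2.332 kg, stainless scrap = 0.7315 kg.
Total cost: 0.34·2.332 + 1.29·0.7315 = 1.7365.

$1.74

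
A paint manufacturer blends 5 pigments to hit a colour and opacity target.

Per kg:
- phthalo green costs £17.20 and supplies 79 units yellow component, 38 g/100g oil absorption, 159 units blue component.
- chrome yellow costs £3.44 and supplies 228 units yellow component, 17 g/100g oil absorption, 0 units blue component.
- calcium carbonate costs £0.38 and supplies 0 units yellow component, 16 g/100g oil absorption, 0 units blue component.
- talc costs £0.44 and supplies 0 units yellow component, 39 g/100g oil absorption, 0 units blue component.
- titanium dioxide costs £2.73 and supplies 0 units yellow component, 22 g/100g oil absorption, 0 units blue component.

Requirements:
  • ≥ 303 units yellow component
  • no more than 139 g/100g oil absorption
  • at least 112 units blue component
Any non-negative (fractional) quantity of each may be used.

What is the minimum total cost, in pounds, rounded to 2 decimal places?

Let x1 = kg of phthalo green, x2 = kg of chrome yellow, x3 = kg of calcium carbonate, x4 = kg of talc, x5 = kg of titanium dioxide.
Minimize 17.2x1 + 3.44x2 + 0.38x3 + 0.44x4 + 2.73x5 with:
  79x1 + 228x2 ≥ 303   (yellow component)
  38x1 + 17x2 + 16x3 + 39x4 + 22x5 ≤ 139   (oil absorption)
  159x1 ≥ 112   (blue component)
  x1, x2, x3, x4, x5 ≥ 0.
The optimal basis is {phthalo green, chrome yellow}; calcium carbonate, talc, titanium dioxide drop out. There the yellow component and blue component constraints are tight.
Solving gives x1 = 0.7044, x2 = 1.085.
Objective = 17.2·0.7044 + 3.44·1.085 = 15.8481.

£15.85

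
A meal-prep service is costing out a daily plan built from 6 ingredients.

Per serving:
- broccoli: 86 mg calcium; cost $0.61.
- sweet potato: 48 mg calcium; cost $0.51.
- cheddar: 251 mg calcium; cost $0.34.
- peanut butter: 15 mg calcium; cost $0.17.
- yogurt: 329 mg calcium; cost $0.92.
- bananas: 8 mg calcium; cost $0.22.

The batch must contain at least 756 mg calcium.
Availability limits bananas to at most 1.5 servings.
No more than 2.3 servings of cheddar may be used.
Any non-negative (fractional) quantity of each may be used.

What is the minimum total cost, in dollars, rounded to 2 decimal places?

$1.28

Set it up as a linear program. Let x1 = servings of broccoli, x2 = servings of sweet potato, x3 = servings of cheddar, x4 = servings of peanut butter, x5 = servings of yogurt, x6 = servings of bananas.
Minimise 0.61x1 + 0.51x2 + 0.34x3 + 0.17x4 + 0.92x5 + 0.22x6 subject to:
  86x1 + 48x2 + 251x3 + 15x4 + 329x5 + 8x6 ≥ 756   (calcium)
  x6 ≤ 1.5
  x3 ≤ 2.3
  x1, x2, x3, x4, x5, x6 ≥ 0.
At the optimum only cheddar, yogurt are positive (broccoli, sweet potato, peanut butter, bananas = 0). There the calcium and the cheddar cap constraints are tight.
Solving gives x3 = 2.3, x5 = 0.5432.
Objective = 0.34·2.3 + 0.92·0.5432 = 1.2817.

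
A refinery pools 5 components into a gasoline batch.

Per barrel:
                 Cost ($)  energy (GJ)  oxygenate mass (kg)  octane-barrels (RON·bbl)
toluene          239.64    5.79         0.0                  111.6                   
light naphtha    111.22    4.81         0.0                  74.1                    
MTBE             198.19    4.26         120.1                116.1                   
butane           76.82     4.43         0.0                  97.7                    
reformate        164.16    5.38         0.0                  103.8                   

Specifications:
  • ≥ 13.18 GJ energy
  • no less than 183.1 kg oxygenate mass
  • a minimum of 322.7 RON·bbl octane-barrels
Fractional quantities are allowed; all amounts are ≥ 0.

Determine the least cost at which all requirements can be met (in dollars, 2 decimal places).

$418.08

Let x1 = barrels of toluene, x2 = barrels of light naphtha, x3 = barrels of MTBE, x4 = barrels of butane, x5 = barrels of reformate.
Minimise 239.64x1 + 111.22x2 + 198.19x3 + 76.82x4 + 164.16x5 subject to:
  5.79x1 + 4.81x2 + 4.26x3 + 4.43x4 + 5.38x5 ≥ 13.18   (energy)
  120.1x3 ≥ 183.1   (oxygenate mass)
  111.6x1 + 74.1x2 + 116.1x3 + 97.7x4 + 103.8x5 ≥ 322.7   (octane-barrels)
  x1, x2, x3, x4, x5 ≥ 0.
The minimum-cost mix takes nothing from toluene, light naphtha, reformate — only MTBE, butane. Binding constraints: energy and oxygenate mass.
So MTBE = 1.52456 barrels, butane = 1.50911 barrels.
Total cost: 198.19·1.52456 + 76.82·1.50911 = 418.0824.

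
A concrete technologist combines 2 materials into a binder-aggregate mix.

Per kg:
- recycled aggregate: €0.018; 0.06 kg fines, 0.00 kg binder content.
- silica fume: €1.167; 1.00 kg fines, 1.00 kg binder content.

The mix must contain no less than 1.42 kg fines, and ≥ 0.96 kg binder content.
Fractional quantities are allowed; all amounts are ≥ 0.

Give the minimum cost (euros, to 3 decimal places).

€1.258

Let x1 = kg of recycled aggregate, x2 = kg of silica fume.
Minimize 0.018x1 + 1.167x2 subject to:
  0.06x1 + 1x2 ≥ 1.42   (fines)
  1x2 ≥ 0.96   (binder content)
  x1, x2 ≥ 0.
Both inputs are positive at the optimum. The fines and binder content requirements are met with equality.
Optimal quantities: recycled aggregate = 7.667 kg, silica fume = 0.96 kg.
Objective = 0.018·7.667 + 1.167·0.96 = 1.25833.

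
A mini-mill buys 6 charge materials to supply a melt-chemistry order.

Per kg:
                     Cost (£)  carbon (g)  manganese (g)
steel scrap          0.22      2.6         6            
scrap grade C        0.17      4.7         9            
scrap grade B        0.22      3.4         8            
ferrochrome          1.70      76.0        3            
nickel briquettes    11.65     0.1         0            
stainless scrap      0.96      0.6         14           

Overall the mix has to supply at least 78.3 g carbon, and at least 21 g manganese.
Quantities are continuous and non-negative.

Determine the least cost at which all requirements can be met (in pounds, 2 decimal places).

Treat it as an LP. Let x1 = kg of steel scrap, x2 = kg of scrap grade C, x3 = kg of scrap grade B, x4 = kg of ferrochrome, x5 = kg of nickel briquettes, x6 = kg of stainless scrap.
Minimize 0.22x1 + 0.17x2 + 0.22x3 + 1.7x4 + 11.65x5 + 0.96x6 with:
  2.6x1 + 4.7x2 + 3.4x3 + 76x4 + 0.1x5 + 0.6x6 ≥ 78.3   (carbon)
  6x1 + 9x2 + 8x3 + 3x4 + 14x6 ≥ 21   (manganese)
  x1, x2, x3, x4, x5, x6 ≥ 0.
At the optimum only scrap grade C, ferrochrome are positive (steel scrap, scrap grade B, nickel briquettes, stainless scrap = 0). There the carbon and manganese constraints are tight.
Optimal quantities: scrap grade C = 2.032 kg, ferrochrome = 0.9046 kg.
Hence cost = 0.17·2.032 + 1.7·0.9046 = £1.8833.

£1.88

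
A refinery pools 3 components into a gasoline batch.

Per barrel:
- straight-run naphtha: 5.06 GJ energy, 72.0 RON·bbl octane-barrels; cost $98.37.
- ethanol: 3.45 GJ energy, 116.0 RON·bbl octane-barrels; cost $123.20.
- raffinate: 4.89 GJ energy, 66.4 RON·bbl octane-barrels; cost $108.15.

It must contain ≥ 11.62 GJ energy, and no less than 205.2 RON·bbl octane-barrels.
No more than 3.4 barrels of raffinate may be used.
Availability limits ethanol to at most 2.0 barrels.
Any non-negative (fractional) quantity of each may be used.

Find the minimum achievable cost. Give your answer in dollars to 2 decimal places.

$259.34

Set it up as a linear program. Let x1 = barrels of straight-run naphtha, x2 = barrels of ethanol, x3 = barrels of raffinate.
min 98.37x1 + 123.2x2 + 108.15x3 with:
  5.06x1 + 3.45x2 + 4.89x3 ≥ 11.62   (energy)
  72x1 + 116x2 + 66.4x3 ≥ 205.2   (octane-barrels)
  x3 ≤ 3.4
  x2 ≤ 2
  x1, x2, x3 ≥ 0.
The minimum-cost mix takes nothing from raffinate — only straight-run naphtha, ethanol. The energy and octane-barrels requirements are met with equality.
Optimal quantities: straight-run naphtha = 1.8903 barrels, ethanol = 0.59568 barrels.
Objective = 98.37·1.8903 + 123.2·0.59568 = 259.3366.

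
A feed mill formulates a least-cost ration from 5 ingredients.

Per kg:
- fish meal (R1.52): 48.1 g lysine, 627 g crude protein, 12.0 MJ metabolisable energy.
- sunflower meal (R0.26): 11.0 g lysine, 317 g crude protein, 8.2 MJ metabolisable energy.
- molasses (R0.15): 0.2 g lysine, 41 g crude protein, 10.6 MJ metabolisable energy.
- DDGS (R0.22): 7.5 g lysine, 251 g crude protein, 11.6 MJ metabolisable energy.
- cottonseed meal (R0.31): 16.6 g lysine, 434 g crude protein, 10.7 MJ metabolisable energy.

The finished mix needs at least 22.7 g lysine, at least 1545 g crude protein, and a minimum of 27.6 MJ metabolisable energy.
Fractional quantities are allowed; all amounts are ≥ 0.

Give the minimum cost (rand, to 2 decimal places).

Set it up as a linear program. Let x1 = kg of fish meal, x2 = kg of sunflower meal, x3 = kg of molasses, x4 = kg of DDGS, x5 = kg of cottonseed meal.
Minimise 1.52x1 + 0.26x2 + 0.15x3 + 0.22x4 + 0.31x5 subject to:
  48.1x1 + 11x2 + 0.2x3 + 7.5x4 + 16.6x5 ≥ 22.7   (lysine)
  627x1 + 317x2 + 41x3 + 251x4 + 434x5 ≥ 1545   (crude protein)
  12x1 + 8.2x2 + 10.6x3 + 11.6x4 + 10.7x5 ≥ 27.6   (metabolisable energy)
  x1, x2, x3, x4, x5 ≥ 0.
The cheapest feasible vertex uses only cottonseed meal; fish meal, sunflower meal, molasses, DDGS are not used. Binding constraint: crude protein.
So cottonseed meal = 3.56 kg.
Total cost: 0.31·3.56 = 1.1036.

R1.10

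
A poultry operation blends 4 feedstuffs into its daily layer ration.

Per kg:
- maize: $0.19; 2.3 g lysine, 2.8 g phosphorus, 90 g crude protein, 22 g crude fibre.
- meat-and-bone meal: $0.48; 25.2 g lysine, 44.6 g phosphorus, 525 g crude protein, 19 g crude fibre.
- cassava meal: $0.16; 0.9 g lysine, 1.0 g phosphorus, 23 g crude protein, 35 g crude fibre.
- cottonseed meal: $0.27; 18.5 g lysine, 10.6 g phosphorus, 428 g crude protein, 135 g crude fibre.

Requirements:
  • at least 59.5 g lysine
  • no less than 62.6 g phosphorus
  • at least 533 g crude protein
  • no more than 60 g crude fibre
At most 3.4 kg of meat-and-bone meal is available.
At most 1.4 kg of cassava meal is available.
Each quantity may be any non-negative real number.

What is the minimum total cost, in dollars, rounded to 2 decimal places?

Set it up as a linear program. Let x1 = kg of maize, x2 = kg of meat-and-bone meal, x3 = kg of cassava meal, x4 = kg of cottonseed meal.
Minimize 0.19x1 + 0.48x2 + 0.16x3 + 0.27x4 subject to:
  2.3x1 + 25.2x2 + 0.9x3 + 18.5x4 ≥ 59.5   (lysine)
  2.8x1 + 44.6x2 + 1x3 + 10.6x4 ≥ 62.6   (phosphorus)
  90x1 + 525x2 + 23x3 + 428x4 ≥ 533   (crude protein)
  22x1 + 19x2 + 35x3 + 135x4 ≤ 60   (crude fibre)
  x2 ≤ 3.4
  x3 ≤ 1.4
  x1, x2, x3, x4 ≥ 0.
The cheapest feasible vertex uses only meat-and-bone meal, cottonseed meal; maize, cassava meal are not used. There the lysine and crude fibre constraints are tight.
Solving gives x2 = 2.269, x4 = 0.1251.
Hence cost = 0.48·2.269 + 0.27·0.1251 = $1.1229.

$1.12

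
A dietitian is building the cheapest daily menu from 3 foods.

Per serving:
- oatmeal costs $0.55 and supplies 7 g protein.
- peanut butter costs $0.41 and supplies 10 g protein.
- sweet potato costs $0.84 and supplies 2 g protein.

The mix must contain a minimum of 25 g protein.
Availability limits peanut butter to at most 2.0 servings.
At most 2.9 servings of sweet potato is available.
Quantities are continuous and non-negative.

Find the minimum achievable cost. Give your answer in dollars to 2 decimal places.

$1.21

This is a linear program. Let x1 = servings of oatmeal, x2 = servings of peanut butter, x3 = servings of sweet potato.
min 0.55x1 + 0.41x2 + 0.84x3 subject to:
  7x1 + 10x2 + 2x3 ≥ 25   (protein)
  x2 ≤ 2
  x3 ≤ 2.9
  x1, x2, x3 ≥ 0.
At the optimum only oatmeal, peanut butter are positive (sweet potato = 0). Binding constraints: protein and the peanut butter cap.
That vertex is x1 = 0.7143, x2 = 2.
Hence cost = 0.55·0.7143 + 0.41·2 = $1.2129.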